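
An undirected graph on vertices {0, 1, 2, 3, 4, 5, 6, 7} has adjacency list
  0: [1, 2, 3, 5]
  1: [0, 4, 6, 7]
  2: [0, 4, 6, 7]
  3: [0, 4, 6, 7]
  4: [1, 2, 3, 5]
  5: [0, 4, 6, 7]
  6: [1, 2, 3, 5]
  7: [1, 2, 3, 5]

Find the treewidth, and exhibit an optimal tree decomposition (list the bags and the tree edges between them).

Every bag has size at most 5, so the width is 5 − 1 = 4 and tw(G) ≤ 4. For the lower bound: the 5 vertex sets {3,7}, {2,4}, {5,6}, {0}, {1} are disjoint, each induces a connected subgraph, and every pair is joined by at least one edge of G. Contracting each set to a single vertex therefore yields K_{5} as a minor, and since treewidth is minor-monotone, tw(G) ≥ tw(K_{5}) = 4. The upper and lower bounds meet at 4, so that is the treewidth.

Treewidth 4.
Bags: B1 = {0, 3, 4, 6, 7}  B2 = {0, 2, 4, 6, 7}  B3 = {0, 4, 5, 6, 7}  B4 = {0, 1, 4, 6, 7}
Tree: B1–B2, B2–B3, B3–B4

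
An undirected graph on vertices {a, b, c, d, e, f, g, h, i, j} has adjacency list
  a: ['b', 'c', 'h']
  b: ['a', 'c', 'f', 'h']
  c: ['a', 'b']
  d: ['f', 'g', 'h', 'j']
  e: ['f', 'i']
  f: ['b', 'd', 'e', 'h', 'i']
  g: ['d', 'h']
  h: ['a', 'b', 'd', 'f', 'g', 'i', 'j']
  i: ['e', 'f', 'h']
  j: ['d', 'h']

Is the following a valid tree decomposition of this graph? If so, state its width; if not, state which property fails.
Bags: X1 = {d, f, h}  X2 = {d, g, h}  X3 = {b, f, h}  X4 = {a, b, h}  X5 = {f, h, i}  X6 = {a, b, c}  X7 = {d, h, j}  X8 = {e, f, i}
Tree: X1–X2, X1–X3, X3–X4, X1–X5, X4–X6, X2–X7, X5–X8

Yes; width 2.

Checking the three conditions: (i) the bags cover all of {a, b, c, d, e, f, g, h, i, j}; (ii) for each edge, some bag contains both endpoints; (iii) the bags containing any fixed vertex form a subtree. All hold, so the decomposition is valid with width 3 − 1 = 2.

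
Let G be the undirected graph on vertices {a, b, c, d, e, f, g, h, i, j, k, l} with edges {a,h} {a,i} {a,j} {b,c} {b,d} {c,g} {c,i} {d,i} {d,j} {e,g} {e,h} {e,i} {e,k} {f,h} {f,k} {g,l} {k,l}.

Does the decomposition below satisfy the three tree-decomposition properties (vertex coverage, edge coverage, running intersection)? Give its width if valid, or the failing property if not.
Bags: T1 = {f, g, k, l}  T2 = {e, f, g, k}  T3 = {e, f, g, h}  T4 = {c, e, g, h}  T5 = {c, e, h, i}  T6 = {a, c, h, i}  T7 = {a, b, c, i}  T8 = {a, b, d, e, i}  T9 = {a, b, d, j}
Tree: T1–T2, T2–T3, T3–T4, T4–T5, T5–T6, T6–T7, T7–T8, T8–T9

A tree decomposition must satisfy three properties: every vertex lies in some bag; for every edge, both endpoints lie together in some bag; and for every vertex, the bags containing it form a connected subtree. Here bags containing vertex e are not connected in the tree, so the decomposition is invalid.

No — bags containing vertex e are not connected in the tree.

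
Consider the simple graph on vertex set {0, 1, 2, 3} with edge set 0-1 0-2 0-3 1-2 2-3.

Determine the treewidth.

A width-2 tree decomposition is:
Bags: B1 = {0, 2, 3}  B2 = {0, 1, 2}
Tree: B1–B2
The largest bag has 3 vertices, giving width 2; this decomposition certifies tw(G) ≤ 2. On the other hand G contains the 3-clique {0, 1, 2}. A clique must lie in a single bag of any decomposition, so no decomposition can have width below 2. The upper and lower bounds meet at 2, so that is the treewidth.

2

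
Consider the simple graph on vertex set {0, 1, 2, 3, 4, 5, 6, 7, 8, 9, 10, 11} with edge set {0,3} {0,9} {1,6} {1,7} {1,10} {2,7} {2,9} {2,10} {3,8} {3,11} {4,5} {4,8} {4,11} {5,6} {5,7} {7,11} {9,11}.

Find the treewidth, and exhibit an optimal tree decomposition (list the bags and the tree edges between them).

Treewidth 3.
One such decomposition:
Bags: B1 = {1, 5, 6, 10}  B2 = {1, 5, 7, 10}  B3 = {2, 5, 7, 10}  B4 = {2, 4, 5, 7}  B5 = {2, 4, 7, 11}  B6 = {2, 4, 9, 11}  B7 = {4, 8, 9, 11}  B8 = {3, 8, 9, 11}  B9 = {0, 3, 8, 9}
Tree: B1–B2, B2–B3, B3–B4, B4–B5, B5–B6, B6–B7, B7–B8, B8–B9

Each bag holds 4 vertices, so the decomposition has width 3, which upper-bounds the treewidth. For the lower bound: the 4 vertex sets {1,6,10}, {5}, {7}, {2,4,9,11} are disjoint, each induces a connected subgraph, and every pair is joined by at least one edge of G. Contracting each set to a single vertex therefore yields K_{4} as a minor, and since treewidth is minor-monotone, tw(G) ≥ tw(K_{4}) = 3. The upper and lower bounds meet at 3, so that is the treewidth.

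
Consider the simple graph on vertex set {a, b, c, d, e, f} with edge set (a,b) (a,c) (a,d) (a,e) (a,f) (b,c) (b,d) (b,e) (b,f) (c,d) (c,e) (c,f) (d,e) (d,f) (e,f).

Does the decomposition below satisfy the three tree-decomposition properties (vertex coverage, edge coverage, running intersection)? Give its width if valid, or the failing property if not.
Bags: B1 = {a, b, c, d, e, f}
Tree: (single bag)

Yes; width 5.

Checking the three conditions: (i) the bags cover all of {a, b, c, d, e, f}; (ii) for each edge, some bag contains both endpoints; (iii) the bags containing any fixed vertex form a subtree. All hold, so the decomposition is valid with width 6 − 1 = 5.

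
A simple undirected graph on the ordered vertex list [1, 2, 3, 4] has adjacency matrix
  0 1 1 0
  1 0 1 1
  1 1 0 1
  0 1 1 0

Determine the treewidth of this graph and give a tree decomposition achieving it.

Treewidth 2.
One such decomposition:
Bags: B1 = {2, 3, 4}  B2 = {1, 2, 3}
Tree: B1–B2

Every bag has size at most 3, so the width is 3 − 1 = 2 and tw(G) ≤ 2. On the other hand G contains the 3-clique {1, 2, 3}. A clique must lie in a single bag of any decomposition, so no decomposition can have width below 2. Hence tw(G) = 2 exactly.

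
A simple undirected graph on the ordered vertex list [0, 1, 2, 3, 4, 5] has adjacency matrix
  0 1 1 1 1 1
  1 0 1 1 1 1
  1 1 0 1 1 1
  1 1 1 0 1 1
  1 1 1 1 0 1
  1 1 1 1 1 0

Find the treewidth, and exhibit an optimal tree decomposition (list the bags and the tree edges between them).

Treewidth 5.
Bags: B1 = {0, 1, 2, 3, 4, 5}
Tree: (single bag)

With just one bag of size 6, the width is 6 − 1 = 5, so tw(G) ≤ 5. For the lower bound, the 6 vertices {0, 1, 2, 3, 4, 5} are pairwise adjacent, and any tree decomposition puts a clique entirely inside one bag — forcing width ≥ 5. Hence tw(G) = 5 exactly.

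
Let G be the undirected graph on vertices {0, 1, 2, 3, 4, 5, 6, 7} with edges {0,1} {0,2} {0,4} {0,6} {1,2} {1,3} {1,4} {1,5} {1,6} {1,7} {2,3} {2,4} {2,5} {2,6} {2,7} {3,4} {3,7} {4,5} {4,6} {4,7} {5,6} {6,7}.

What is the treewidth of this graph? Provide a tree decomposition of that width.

Treewidth 4.
Bags: B1 = {1, 2, 4, 6, 7}  B2 = {0, 1, 2, 4, 6}  B3 = {1, 2, 4, 5, 6}  B4 = {1, 2, 3, 4, 7}
Tree: B1–B2, B2–B3, B1–B4

Every bag has size at most 5, so the width is 5 − 1 = 4 and tw(G) ≤ 4. On the other hand G contains the 5-clique {1, 2, 3, 4, 7}. A clique must lie in a single bag of any decomposition, so no decomposition can have width below 4. The upper and lower bounds meet at 4, so that is the treewidth.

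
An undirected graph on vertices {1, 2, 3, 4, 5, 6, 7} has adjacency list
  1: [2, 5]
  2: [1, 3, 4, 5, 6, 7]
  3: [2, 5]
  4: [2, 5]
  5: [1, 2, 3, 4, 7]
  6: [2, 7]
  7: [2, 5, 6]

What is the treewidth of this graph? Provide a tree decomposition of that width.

Every bag has size at most 3, so the width is 3 − 1 = 2 and tw(G) ≤ 2. For the lower bound, the 3 vertices {1, 2, 5} are pairwise adjacent, and any tree decomposition puts a clique entirely inside one bag — forcing width ≥ 2. Therefore the treewidth is 2.

Treewidth 2.
One optimal decomposition is:
Bags: B1 = {1, 2, 5}  B2 = {2, 4, 5}  B3 = {2, 3, 5}  B4 = {2, 5, 7}  B5 = {2, 6, 7}
Tree: B1–B2, B2–B3, B3–B4, B4–B5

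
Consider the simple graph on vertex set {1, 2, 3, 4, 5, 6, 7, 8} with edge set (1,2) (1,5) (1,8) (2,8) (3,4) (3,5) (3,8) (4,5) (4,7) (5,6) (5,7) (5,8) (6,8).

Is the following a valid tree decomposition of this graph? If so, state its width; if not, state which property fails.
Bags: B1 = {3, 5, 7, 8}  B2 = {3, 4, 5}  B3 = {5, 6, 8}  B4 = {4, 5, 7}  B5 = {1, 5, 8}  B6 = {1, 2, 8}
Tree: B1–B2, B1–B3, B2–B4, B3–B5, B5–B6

No — bags containing vertex 7 are not connected in the tree.

A tree decomposition must satisfy three properties: every vertex lies in some bag; for every edge, both endpoints lie together in some bag; and for every vertex, the bags containing it form a connected subtree. Here bags containing vertex 7 are not connected in the tree, so the decomposition is invalid.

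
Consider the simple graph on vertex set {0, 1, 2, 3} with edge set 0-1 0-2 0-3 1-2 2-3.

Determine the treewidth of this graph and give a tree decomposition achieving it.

Each bag holds 3 vertices, so the decomposition has width 2, which upper-bounds the treewidth. On the other hand G contains the 3-clique {0, 1, 2}. A clique must lie in a single bag of any decomposition, so no decomposition can have width below 2. Combining the bounds, tw(G) = 2.

Treewidth 2.
Bags: B1 = {0, 1, 2}  B2 = {0, 2, 3}
Tree: B1–B2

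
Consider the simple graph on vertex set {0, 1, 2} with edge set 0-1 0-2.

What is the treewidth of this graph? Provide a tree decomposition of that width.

Treewidth 1.
One such decomposition:
Bags: B1 = {0, 2}  B2 = {0, 1}
Tree: B1–B2

The largest bag has 2 vertices, giving width 1; this decomposition certifies tw(G) ≤ 1. Any graph with an edge has treewidth ≥ 1, and G has the edge 0–2. Combining the bounds, tw(G) = 1.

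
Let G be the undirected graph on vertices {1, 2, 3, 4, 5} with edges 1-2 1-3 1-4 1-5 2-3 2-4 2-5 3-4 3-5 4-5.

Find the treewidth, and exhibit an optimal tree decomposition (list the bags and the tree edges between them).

A single bag containing all 5 vertices is trivially a valid decomposition of width 4. For the lower bound, the 5 vertices {1, 2, 3, 4, 5} are pairwise adjacent, and any tree decomposition puts a clique entirely inside one bag — forcing width ≥ 4. The upper and lower bounds meet at 4, so that is the treewidth.

Treewidth 4.
One optimal decomposition is:
Bags: B1 = {1, 2, 3, 4, 5}
Tree: (single bag)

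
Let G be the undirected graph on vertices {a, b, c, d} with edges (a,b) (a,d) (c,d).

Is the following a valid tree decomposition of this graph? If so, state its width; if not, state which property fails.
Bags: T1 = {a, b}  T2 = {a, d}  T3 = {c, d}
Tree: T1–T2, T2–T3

Yes; width 1.

Vertex coverage: the bags together contain {a, b, c, d}, the full vertex set. Edge coverage: each edge of G has both endpoints in at least one bag. Running intersection: for every vertex, the bags containing it form a connected subtree. All three properties hold, so this is a valid tree decomposition of width max|bag| − 1 = 1, and hence tw(G) ≤ 1.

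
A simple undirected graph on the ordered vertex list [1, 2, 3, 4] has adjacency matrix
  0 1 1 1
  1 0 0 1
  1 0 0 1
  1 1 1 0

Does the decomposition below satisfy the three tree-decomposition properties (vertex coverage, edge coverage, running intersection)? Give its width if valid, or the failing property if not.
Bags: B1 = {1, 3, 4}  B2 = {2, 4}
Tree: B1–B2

A tree decomposition must satisfy three properties: every vertex lies in some bag; for every edge, both endpoints lie together in some bag; and for every vertex, the bags containing it form a connected subtree. Here edge (1,2) lies in no bag, so the decomposition is invalid.

No — edge (1,2) lies in no bag.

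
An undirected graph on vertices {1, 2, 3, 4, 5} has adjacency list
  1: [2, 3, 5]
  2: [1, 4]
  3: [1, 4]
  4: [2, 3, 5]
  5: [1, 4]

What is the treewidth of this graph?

A width-2 tree decomposition is:
Bags: B1 = {1, 4, 5}  B2 = {1, 2, 4}  B3 = {1, 3, 4}
Tree: B1–B2, B2–B3
The largest bag has 3 vertices, giving width 2; this decomposition certifies tw(G) ≤ 2. The edges 5–4–2–1–5 form a cycle, so G is not a tree and its treewidth is at least 2. Combining the bounds, tw(G) = 2.

2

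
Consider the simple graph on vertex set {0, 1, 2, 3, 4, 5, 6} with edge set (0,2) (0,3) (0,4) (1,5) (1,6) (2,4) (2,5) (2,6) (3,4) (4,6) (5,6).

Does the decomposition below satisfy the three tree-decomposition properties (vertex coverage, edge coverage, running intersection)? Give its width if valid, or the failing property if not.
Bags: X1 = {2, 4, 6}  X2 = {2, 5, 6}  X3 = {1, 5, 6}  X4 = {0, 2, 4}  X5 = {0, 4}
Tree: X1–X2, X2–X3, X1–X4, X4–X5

No — vertex 3 appears in no bag.

A tree decomposition must satisfy three properties: every vertex lies in some bag; for every edge, both endpoints lie together in some bag; and for every vertex, the bags containing it form a connected subtree. Here vertex 3 appears in no bag, so the decomposition is invalid.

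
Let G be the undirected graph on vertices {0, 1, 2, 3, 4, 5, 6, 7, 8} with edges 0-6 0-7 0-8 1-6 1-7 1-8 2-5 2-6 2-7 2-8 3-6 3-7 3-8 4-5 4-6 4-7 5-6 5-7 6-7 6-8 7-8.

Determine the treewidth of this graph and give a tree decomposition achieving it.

Each bag holds 4 vertices, so the decomposition has width 3, which upper-bounds the treewidth. For the lower bound, the 4 vertices {0, 6, 7, 8} are pairwise adjacent, and any tree decomposition puts a clique entirely inside one bag — forcing width ≥ 3. Hence tw(G) = 3 exactly.

Treewidth 3.
Bags: B1 = {0, 6, 7, 8}  B2 = {2, 6, 7, 8}  B3 = {2, 5, 6, 7}  B4 = {3, 6, 7, 8}  B5 = {4, 5, 6, 7}  B6 = {1, 6, 7, 8}
Tree: B1–B2, B2–B3, B2–B4, B3–B5, B4–B6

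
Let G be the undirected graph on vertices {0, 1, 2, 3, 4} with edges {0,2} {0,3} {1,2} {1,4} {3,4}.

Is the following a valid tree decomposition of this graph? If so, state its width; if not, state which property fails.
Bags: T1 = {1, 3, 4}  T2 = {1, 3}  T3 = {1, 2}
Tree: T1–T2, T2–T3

No — vertex 0 appears in no bag.

A tree decomposition must satisfy three properties: every vertex lies in some bag; for every edge, both endpoints lie together in some bag; and for every vertex, the bags containing it form a connected subtree. Here vertex 0 appears in no bag, so the decomposition is invalid.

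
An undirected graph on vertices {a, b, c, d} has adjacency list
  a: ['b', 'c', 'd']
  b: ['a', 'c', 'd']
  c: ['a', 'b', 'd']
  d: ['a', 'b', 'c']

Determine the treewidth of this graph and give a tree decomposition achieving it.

Treewidth 3.
One such decomposition:
Bags: B1 = {a, b, c, d}
Tree: (single bag)

A single bag containing all 4 vertices is trivially a valid decomposition of width 3. Conversely, {a, b, c, d} is a clique of size 4, and the vertices of any clique must share a bag in every tree decomposition; so some bag has ≥ 4 vertices and tw(G) ≥ 3. The upper and lower bounds meet at 3, so that is the treewidth.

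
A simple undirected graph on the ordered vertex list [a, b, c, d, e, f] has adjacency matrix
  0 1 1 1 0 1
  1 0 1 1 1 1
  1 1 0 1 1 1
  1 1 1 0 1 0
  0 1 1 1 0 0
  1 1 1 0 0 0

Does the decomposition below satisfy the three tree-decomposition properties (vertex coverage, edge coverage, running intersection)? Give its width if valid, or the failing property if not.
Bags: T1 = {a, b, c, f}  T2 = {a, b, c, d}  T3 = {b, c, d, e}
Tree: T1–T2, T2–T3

Vertex coverage: the bags together contain {a, b, c, d, e, f}, the full vertex set. Edge coverage: each edge of G has both endpoints in at least one bag. Running intersection: for every vertex, the bags containing it form a connected subtree. All three properties hold, so this is a valid tree decomposition of width max|bag| − 1 = 3, and hence tw(G) ≤ 3.

Yes; width 3.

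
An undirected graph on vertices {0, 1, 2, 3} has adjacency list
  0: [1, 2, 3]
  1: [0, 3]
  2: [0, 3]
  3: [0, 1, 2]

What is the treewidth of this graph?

A width-2 tree decomposition is:
Bags: B1 = {0, 1, 3}  B2 = {0, 2, 3}
Tree: B1–B2
Each bag holds 3 vertices, so the decomposition has width 2, which upper-bounds the treewidth. On the other hand G contains the 3-clique {0, 1, 3}. A clique must lie in a single bag of any decomposition, so no decomposition can have width below 2. Therefore the treewidth is 2.

2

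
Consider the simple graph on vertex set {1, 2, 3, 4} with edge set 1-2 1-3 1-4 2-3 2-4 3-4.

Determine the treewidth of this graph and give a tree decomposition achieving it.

With just one bag of size 4, the width is 4 − 1 = 3, so tw(G) ≤ 3. For the lower bound, the 4 vertices {1, 2, 3, 4} are pairwise adjacent, and any tree decomposition puts a clique entirely inside one bag — forcing width ≥ 3. The upper and lower bounds meet at 3, so that is the treewidth.

Treewidth 3.
Bags: B1 = {1, 2, 3, 4}
Tree: (single bag)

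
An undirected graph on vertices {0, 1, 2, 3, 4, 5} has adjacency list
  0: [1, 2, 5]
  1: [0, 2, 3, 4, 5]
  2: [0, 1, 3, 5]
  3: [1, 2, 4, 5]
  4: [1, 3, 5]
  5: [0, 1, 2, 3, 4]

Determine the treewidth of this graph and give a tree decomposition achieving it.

Treewidth 3.
Bags: B1 = {1, 2, 3, 5}  B2 = {1, 3, 4, 5}  B3 = {0, 1, 2, 5}
Tree: B1–B2, B1–B3

Each bag holds 4 vertices, so the decomposition has width 3, which upper-bounds the treewidth. Conversely, {0, 1, 2, 5} is a clique of size 4, and the vertices of any clique must share a bag in every tree decomposition; so some bag has ≥ 4 vertices and tw(G) ≥ 3. Therefore the treewidth is 3.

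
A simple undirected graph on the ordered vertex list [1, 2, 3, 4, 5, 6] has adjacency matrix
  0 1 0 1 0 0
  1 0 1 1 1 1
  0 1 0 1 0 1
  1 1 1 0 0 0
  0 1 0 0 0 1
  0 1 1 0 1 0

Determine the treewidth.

2

A width-2 tree decomposition is:
Bags: B1 = {2, 3, 6}  B2 = {2, 3, 4}  B3 = {1, 2, 4}  B4 = {2, 5, 6}
Tree: B1–B2, B2–B3, B1–B4
The largest bag has 3 vertices, giving width 2; this decomposition certifies tw(G) ≤ 2. For the lower bound, the 3 vertices {1, 2, 4} are pairwise adjacent, and any tree decomposition puts a clique entirely inside one bag — forcing width ≥ 2. Combining the bounds, tw(G) = 2.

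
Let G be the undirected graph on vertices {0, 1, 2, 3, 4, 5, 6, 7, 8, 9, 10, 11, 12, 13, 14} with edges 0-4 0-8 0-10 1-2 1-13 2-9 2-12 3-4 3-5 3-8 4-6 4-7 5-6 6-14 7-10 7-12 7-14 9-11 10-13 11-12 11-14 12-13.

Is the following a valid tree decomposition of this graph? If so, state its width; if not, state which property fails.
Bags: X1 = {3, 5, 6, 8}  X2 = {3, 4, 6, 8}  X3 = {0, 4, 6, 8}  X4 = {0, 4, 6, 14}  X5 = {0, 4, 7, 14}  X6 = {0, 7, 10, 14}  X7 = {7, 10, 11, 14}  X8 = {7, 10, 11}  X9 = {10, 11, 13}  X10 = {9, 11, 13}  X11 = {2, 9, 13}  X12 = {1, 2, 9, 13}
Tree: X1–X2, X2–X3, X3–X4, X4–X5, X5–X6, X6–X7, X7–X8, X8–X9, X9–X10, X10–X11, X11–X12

No — vertex 12 appears in no bag.

A tree decomposition must satisfy three properties: every vertex lies in some bag; for every edge, both endpoints lie together in some bag; and for every vertex, the bags containing it form a connected subtree. Here vertex 12 appears in no bag, so the decomposition is invalid.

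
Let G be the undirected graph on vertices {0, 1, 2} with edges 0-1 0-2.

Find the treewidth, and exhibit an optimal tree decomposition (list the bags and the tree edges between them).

Every bag has size at most 2, so the width is 2 − 1 = 1 and tw(G) ≤ 1. Since G has at least one edge (e.g. 2–0), it is not an edgeless graph, so tw(G) ≥ 1. Therefore the treewidth is 1.

Treewidth 1.
Bags: B1 = {0, 2}  B2 = {0, 1}
Tree: B1–B2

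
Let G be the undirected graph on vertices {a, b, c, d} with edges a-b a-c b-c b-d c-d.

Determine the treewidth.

2

A width-2 tree decomposition is:
Bags: B1 = {a, b, c}  B2 = {b, c, d}
Tree: B1–B2
The largest bag has 3 vertices, giving width 2; this decomposition certifies tw(G) ≤ 2. Conversely, {b, c, d} is a clique of size 3, and the vertices of any clique must share a bag in every tree decomposition; so some bag has ≥ 3 vertices and tw(G) ≥ 2. Combining the bounds, tw(G) = 2.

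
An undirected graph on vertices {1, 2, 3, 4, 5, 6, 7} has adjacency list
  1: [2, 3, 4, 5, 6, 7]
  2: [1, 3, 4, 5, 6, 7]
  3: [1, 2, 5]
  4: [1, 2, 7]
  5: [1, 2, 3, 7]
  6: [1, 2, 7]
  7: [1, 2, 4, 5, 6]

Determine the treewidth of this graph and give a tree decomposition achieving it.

Treewidth 3.
One such decomposition:
Bags: B1 = {1, 2, 5, 7}  B2 = {1, 2, 3, 5}  B3 = {1, 2, 6, 7}  B4 = {1, 2, 4, 7}
Tree: B1–B2, B1–B3, B1–B4

Every bag has size at most 4, so the width is 4 − 1 = 3 and tw(G) ≤ 3. On the other hand G contains the 4-clique {1, 2, 3, 5}. A clique must lie in a single bag of any decomposition, so no decomposition can have width below 3. Combining the bounds, tw(G) = 3.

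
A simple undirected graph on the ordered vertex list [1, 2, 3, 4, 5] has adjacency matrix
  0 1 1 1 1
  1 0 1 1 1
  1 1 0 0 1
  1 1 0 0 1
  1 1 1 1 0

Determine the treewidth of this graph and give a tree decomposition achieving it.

Each bag holds 4 vertices, so the decomposition has width 3, which upper-bounds the treewidth. On the other hand G contains the 4-clique {1, 2, 3, 5}. A clique must lie in a single bag of any decomposition, so no decomposition can have width below 3. The upper and lower bounds meet at 3, so that is the treewidth.

Treewidth 3.
Bags: B1 = {1, 2, 4, 5}  B2 = {1, 2, 3, 5}
Tree: B1–B2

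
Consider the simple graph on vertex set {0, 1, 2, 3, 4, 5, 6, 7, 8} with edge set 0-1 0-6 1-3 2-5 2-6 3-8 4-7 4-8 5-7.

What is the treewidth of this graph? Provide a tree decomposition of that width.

Treewidth 2.
One optimal decomposition is:
Bags: B1 = {4, 7, 8}  B2 = {5, 7, 8}  B3 = {2, 5, 8}  B4 = {2, 6, 8}  B5 = {0, 6, 8}  B6 = {0, 1, 8}  B7 = {1, 3, 8}
Tree: B1–B2, B2–B3, B3–B4, B4–B5, B5–B6, B6–B7

Every bag has size at most 3, so the width is 3 − 1 = 2 and tw(G) ≤ 2. Since 8–4–7–5–2–6–0–1–3–8 is a cycle in G, G is not acyclic. Forests are exactly the graphs of treewidth ≤ 1, so tw(G) ≥ 2. Therefore the treewidth is 2.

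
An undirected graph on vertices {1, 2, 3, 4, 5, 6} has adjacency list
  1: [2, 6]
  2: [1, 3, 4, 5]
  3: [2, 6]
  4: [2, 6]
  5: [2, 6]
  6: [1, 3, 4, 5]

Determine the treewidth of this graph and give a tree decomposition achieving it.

The largest bag has 3 vertices, giving width 2; this decomposition certifies tw(G) ≤ 2. Since 3–6–5–2–3 is a cycle in G, G is not acyclic. Forests are exactly the graphs of treewidth ≤ 1, so tw(G) ≥ 2. The upper and lower bounds meet at 2, so that is the treewidth.

Treewidth 2.
One optimal decomposition is:
Bags: B1 = {2, 3, 6}  B2 = {2, 5, 6}  B3 = {1, 2, 6}  B4 = {2, 4, 6}
Tree: B1–B2, B2–B3, B3–B4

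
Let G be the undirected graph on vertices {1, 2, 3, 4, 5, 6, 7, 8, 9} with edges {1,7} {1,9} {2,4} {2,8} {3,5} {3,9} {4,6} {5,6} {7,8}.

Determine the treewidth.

A width-2 tree decomposition is:
Bags: B1 = {4, 5, 6}  B2 = {3, 4, 5}  B3 = {3, 4, 9}  B4 = {1, 4, 9}  B5 = {1, 4, 7}  B6 = {4, 7, 8}  B7 = {2, 4, 8}
Tree: B1–B2, B2–B3, B3–B4, B4–B5, B5–B6, B6–B7
Each bag holds 3 vertices, so the decomposition has width 2, which upper-bounds the treewidth. The edges 4–6–5–3–9–1–7–8–2–4 form a cycle, so G is not a tree and its treewidth is at least 2. Hence tw(G) = 2 exactly.

2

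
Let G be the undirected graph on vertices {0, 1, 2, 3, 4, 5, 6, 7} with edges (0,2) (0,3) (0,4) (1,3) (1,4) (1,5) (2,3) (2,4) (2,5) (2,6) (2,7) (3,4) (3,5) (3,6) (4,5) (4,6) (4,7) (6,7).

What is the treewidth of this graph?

3

A width-3 tree decomposition is:
Bags: B1 = {0, 2, 3, 4}  B2 = {2, 3, 4, 5}  B3 = {2, 3, 4, 6}  B4 = {1, 3, 4, 5}  B5 = {2, 4, 6, 7}
Tree: B1–B2, B1–B3, B2–B4, B3–B5
Each bag holds 4 vertices, so the decomposition has width 3, which upper-bounds the treewidth. Conversely, {1, 3, 4, 5} is a clique of size 4, and the vertices of any clique must share a bag in every tree decomposition; so some bag has ≥ 4 vertices and tw(G) ≥ 3. Combining the bounds, tw(G) = 3.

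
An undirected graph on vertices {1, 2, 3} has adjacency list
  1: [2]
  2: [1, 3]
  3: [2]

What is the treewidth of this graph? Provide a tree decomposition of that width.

Treewidth 1.
One optimal decomposition is:
Bags: B1 = {2, 3}  B2 = {1, 2}
Tree: B1–B2

The largest bag has 2 vertices, giving width 1; this decomposition certifies tw(G) ≤ 1. G has an edge, so its treewidth is at least 1. Therefore the treewidth is 1.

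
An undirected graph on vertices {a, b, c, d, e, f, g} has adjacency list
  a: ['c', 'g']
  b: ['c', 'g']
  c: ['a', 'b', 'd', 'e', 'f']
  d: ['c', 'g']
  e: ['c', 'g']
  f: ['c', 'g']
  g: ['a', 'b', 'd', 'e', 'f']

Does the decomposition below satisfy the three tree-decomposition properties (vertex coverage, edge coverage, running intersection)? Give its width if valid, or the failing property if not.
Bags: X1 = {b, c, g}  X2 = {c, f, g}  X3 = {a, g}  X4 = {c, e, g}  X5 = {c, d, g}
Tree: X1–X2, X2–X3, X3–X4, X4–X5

A tree decomposition must satisfy three properties: every vertex lies in some bag; for every edge, both endpoints lie together in some bag; and for every vertex, the bags containing it form a connected subtree. Here edge (c,a) lies in no bag, so the decomposition is invalid.

No — edge (c,a) lies in no bag.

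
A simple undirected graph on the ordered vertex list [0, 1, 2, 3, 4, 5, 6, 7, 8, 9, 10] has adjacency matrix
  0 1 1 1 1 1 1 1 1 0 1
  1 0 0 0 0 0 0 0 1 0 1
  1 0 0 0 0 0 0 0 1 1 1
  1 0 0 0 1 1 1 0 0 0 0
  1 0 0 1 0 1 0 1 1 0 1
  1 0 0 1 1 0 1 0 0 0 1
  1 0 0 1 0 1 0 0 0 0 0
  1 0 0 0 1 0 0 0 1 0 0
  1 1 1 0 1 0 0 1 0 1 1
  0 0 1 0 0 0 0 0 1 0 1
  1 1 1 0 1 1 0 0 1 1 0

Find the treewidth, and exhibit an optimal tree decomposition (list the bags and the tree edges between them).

Treewidth 3.
One such decomposition:
Bags: B1 = {0, 2, 8, 10}  B2 = {0, 1, 8, 10}  B3 = {0, 4, 8, 10}  B4 = {0, 4, 7, 8}  B5 = {0, 4, 5, 10}  B6 = {0, 3, 4, 5}  B7 = {0, 3, 5, 6}  B8 = {2, 8, 9, 10}
Tree: B1–B2, B1–B3, B3–B4, B3–B5, B5–B6, B6–B7, B1–B8

Each bag holds 4 vertices, so the decomposition has width 3, which upper-bounds the treewidth. On the other hand G contains the 4-clique {0, 1, 8, 10}. A clique must lie in a single bag of any decomposition, so no decomposition can have width below 3. Combining the bounds, tw(G) = 3.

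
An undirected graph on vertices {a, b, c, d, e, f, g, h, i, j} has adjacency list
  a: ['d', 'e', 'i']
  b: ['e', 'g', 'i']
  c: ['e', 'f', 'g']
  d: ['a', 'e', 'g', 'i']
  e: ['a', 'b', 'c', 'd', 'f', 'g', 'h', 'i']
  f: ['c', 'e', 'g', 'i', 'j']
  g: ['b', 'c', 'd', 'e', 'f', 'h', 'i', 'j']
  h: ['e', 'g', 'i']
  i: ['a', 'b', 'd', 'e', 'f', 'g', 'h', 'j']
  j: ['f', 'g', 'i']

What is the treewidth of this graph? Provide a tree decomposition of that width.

Each bag holds 4 vertices, so the decomposition has width 3, which upper-bounds the treewidth. For the lower bound, the 4 vertices {c, e, f, g} are pairwise adjacent, and any tree decomposition puts a clique entirely inside one bag — forcing width ≥ 3. The upper and lower bounds meet at 3, so that is the treewidth.

Treewidth 3.
One such decomposition:
Bags: B1 = {e, f, g, i}  B2 = {d, e, g, i}  B3 = {c, e, f, g}  B4 = {f, g, i, j}  B5 = {b, e, g, i}  B6 = {e, g, h, i}  B7 = {a, d, e, i}
Tree: B1–B2, B1–B3, B1–B4, B1–B5, B1–B6, B2–B7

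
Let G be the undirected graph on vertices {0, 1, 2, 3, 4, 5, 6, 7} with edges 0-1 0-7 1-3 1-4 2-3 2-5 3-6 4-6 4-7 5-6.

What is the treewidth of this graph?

2

A width-2 tree decomposition is:
Bags: B1 = {2, 3, 5}  B2 = {3, 5, 6}  B3 = {1, 3, 6}  B4 = {1, 4, 6}  B5 = {0, 1, 4}  B6 = {0, 4, 7}
Tree: B1–B2, B2–B3, B3–B4, B4–B5, B5–B6
The largest bag has 3 vertices, giving width 2; this decomposition certifies tw(G) ≤ 2. The edges 2–5–6–3–2 form a cycle, so G is not a tree and its treewidth is at least 2. Therefore the treewidth is 2.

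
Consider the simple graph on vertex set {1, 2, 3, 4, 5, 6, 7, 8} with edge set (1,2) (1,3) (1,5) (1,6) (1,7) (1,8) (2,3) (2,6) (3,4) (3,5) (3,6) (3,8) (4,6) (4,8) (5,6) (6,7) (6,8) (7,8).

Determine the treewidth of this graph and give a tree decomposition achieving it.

Every bag has size at most 4, so the width is 4 − 1 = 3 and tw(G) ≤ 3. Conversely, {1, 3, 6, 8} is a clique of size 4, and the vertices of any clique must share a bag in every tree decomposition; so some bag has ≥ 4 vertices and tw(G) ≥ 3. The upper and lower bounds meet at 3, so that is the treewidth.

Treewidth 3.
One such decomposition:
Bags: B1 = {1, 2, 3, 6}  B2 = {1, 3, 5, 6}  B3 = {1, 3, 6, 8}  B4 = {3, 4, 6, 8}  B5 = {1, 6, 7, 8}
Tree: B1–B2, B2–B3, B3–B4, B3–B5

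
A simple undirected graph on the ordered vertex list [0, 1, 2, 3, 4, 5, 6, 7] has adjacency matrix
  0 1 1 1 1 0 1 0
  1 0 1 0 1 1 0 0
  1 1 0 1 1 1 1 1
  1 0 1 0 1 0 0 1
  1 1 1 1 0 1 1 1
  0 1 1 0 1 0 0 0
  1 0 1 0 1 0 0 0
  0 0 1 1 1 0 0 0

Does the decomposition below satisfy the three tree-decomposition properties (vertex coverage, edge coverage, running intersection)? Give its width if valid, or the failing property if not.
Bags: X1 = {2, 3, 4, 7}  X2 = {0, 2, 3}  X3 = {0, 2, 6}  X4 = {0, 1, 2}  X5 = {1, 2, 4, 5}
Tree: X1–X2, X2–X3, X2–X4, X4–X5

A tree decomposition must satisfy three properties: every vertex lies in some bag; for every edge, both endpoints lie together in some bag; and for every vertex, the bags containing it form a connected subtree. Here edge (4,0) lies in no bag, so the decomposition is invalid.

No — edge (4,0) lies in no bag.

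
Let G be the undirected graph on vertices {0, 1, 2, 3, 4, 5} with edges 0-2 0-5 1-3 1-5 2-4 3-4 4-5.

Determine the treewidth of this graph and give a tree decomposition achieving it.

Each bag holds 3 vertices, so the decomposition has width 2, which upper-bounds the treewidth. The edges 0–2–4–5–0 form a cycle, so G is not a tree and its treewidth is at least 2. Combining the bounds, tw(G) = 2.

Treewidth 2.
One such decomposition:
Bags: B1 = {0, 2, 5}  B2 = {2, 4, 5}  B3 = {1, 4, 5}  B4 = {1, 3, 4}
Tree: B1–B2, B2–B3, B3–B4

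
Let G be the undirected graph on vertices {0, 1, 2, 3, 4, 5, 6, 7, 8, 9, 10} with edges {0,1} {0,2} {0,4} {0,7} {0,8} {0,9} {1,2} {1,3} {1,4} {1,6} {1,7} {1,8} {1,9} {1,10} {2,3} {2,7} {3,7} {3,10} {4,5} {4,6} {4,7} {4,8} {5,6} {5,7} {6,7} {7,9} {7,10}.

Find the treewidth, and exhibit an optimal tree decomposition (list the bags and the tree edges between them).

Each bag holds 4 vertices, so the decomposition has width 3, which upper-bounds the treewidth. Conversely, {0, 1, 4, 8} is a clique of size 4, and the vertices of any clique must share a bag in every tree decomposition; so some bag has ≥ 4 vertices and tw(G) ≥ 3. Hence tw(G) = 3 exactly.

Treewidth 3.
One optimal decomposition is:
Bags: B1 = {0, 1, 2, 7}  B2 = {1, 2, 3, 7}  B3 = {0, 1, 4, 7}  B4 = {0, 1, 7, 9}  B5 = {0, 1, 4, 8}  B6 = {1, 4, 6, 7}  B7 = {1, 3, 7, 10}  B8 = {4, 5, 6, 7}
Tree: B1–B2, B1–B3, B3–B4, B3–B5, B3–B6, B2–B7, B6–B8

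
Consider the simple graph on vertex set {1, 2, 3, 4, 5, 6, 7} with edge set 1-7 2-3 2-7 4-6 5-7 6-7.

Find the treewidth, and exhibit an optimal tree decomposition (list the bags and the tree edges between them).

Treewidth 1.
One such decomposition:
Bags: B1 = {2, 7}  B2 = {6, 7}  B3 = {2, 3}  B4 = {1, 7}  B5 = {5, 7}  B6 = {4, 6}
Tree: B1–B2, B1–B3, B1–B4, B2–B5, B2–B6

The largest bag has 2 vertices, giving width 1; this decomposition certifies tw(G) ≤ 1. Any graph with an edge has treewidth ≥ 1, and G has the edge 2–7. Hence tw(G) = 1 exactly.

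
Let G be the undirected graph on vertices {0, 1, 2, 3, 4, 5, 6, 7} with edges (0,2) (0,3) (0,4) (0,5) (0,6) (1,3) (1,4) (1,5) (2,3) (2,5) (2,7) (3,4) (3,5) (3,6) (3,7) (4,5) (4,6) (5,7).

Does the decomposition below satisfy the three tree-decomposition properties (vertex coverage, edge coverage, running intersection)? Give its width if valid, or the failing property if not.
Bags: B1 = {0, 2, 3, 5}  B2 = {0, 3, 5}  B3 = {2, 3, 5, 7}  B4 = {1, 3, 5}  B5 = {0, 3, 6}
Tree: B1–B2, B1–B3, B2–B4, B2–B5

No — vertex 4 appears in no bag.

A tree decomposition must satisfy three properties: every vertex lies in some bag; for every edge, both endpoints lie together in some bag; and for every vertex, the bags containing it form a connected subtree. Here vertex 4 appears in no bag, so the decomposition is invalid.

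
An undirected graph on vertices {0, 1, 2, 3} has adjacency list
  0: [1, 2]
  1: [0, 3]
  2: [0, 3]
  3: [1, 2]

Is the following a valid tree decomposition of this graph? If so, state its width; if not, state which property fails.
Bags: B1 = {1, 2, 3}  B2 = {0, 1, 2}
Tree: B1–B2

Yes; width 2.

Every vertex of G appears in some bag (union = {0, 1, 2, 3}); every edge is covered by a bag; and for each vertex v the set of bags containing v is connected in the bag tree. The decomposition is therefore valid. The largest bag has 3 vertices, so the width is 2.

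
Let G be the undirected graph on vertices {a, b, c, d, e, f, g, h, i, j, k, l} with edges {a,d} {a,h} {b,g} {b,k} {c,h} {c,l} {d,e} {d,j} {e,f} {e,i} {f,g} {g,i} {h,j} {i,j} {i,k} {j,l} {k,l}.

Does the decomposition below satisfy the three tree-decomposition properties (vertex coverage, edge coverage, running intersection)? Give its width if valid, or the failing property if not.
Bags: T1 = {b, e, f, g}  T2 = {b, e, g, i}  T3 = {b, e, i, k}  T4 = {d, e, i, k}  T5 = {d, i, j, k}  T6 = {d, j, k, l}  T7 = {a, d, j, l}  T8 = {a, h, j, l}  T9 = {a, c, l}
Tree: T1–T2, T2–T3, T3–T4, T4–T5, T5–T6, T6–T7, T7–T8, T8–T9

A tree decomposition must satisfy three properties: every vertex lies in some bag; for every edge, both endpoints lie together in some bag; and for every vertex, the bags containing it form a connected subtree. Here edge (h,c) lies in no bag, so the decomposition is invalid.

No — edge (h,c) lies in no bag.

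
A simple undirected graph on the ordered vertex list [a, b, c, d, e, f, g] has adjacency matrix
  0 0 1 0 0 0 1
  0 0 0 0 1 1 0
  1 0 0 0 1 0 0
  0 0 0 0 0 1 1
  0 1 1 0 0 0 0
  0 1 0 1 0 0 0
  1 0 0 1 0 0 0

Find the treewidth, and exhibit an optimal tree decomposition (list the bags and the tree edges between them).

Treewidth 2.
Bags: B1 = {a, d, g}  B2 = {a, d, f}  B3 = {a, b, f}  B4 = {a, b, e}  B5 = {a, c, e}
Tree: B1–B2, B2–B3, B3–B4, B4–B5

Every bag has size at most 3, so the width is 3 − 1 = 2 and tw(G) ≤ 2. Since a–g–d–f–b–e–c–a is a cycle in G, G is not acyclic. Forests are exactly the graphs of treewidth ≤ 1, so tw(G) ≥ 2. Combining the bounds, tw(G) = 2.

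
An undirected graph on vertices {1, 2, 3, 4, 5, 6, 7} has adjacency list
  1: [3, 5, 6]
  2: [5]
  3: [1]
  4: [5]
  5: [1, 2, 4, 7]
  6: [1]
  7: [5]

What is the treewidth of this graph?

1

A width-1 tree decomposition is:
Bags: B1 = {1, 5}  B2 = {1, 6}  B3 = {5, 7}  B4 = {4, 5}  B5 = {1, 3}  B6 = {2, 5}
Tree: B1–B2, B1–B3, B1–B4, B2–B5, B1–B6
Every bag has size at most 2, so the width is 2 − 1 = 1 and tw(G) ≤ 1. G has an edge, so its treewidth is at least 1. Therefore the treewidth is 1.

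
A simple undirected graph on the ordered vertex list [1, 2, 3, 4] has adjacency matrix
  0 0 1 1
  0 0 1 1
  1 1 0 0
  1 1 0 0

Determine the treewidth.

2

A width-2 tree decomposition is:
Bags: B1 = {2, 3, 4}  B2 = {1, 3, 4}
Tree: B1–B2
The largest bag has 3 vertices, giving width 2; this decomposition certifies tw(G) ≤ 2. Since 4–2–3–1–4 is a cycle in G, G is not acyclic. Forests are exactly the graphs of treewidth ≤ 1, so tw(G) ≥ 2. The upper and lower bounds meet at 2, so that is the treewidth.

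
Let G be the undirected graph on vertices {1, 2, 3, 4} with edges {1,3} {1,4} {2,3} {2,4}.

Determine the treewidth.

A width-2 tree decomposition is:
Bags: B1 = {1, 2, 4}  B2 = {1, 2, 3}
Tree: B1–B2
The largest bag has 3 vertices, giving width 2; this decomposition certifies tw(G) ≤ 2. The edges 1–4–2–3–1 form a cycle, so G is not a tree and its treewidth is at least 2. Therefore the treewidth is 2.

2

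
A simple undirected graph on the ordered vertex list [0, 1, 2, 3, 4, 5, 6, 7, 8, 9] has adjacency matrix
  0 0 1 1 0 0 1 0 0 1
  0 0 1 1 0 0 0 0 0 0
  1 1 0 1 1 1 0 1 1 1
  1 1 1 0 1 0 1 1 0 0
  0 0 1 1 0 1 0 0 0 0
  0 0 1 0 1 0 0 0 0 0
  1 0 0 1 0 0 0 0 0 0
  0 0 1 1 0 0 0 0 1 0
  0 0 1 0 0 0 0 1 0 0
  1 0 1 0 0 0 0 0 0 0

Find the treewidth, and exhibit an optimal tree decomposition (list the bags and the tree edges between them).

Treewidth 2.
One optimal decomposition is:
Bags: B1 = {1, 2, 3}  B2 = {2, 3, 7}  B3 = {0, 2, 3}  B4 = {2, 3, 4}  B5 = {0, 2, 9}  B6 = {2, 7, 8}  B7 = {2, 4, 5}  B8 = {0, 3, 6}
Tree: B1–B2, B2–B3, B1–B4, B3–B5, B2–B6, B4–B7, B3–B8

The largest bag has 3 vertices, giving width 2; this decomposition certifies tw(G) ≤ 2. On the other hand G contains the 3-clique {2, 7, 8}. A clique must lie in a single bag of any decomposition, so no decomposition can have width below 2. The upper and lower bounds meet at 2, so that is the treewidth.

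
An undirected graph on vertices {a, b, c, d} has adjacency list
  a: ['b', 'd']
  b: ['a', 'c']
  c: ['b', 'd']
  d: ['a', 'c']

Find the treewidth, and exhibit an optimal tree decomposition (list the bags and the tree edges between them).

Treewidth 2.
One such decomposition:
Bags: B1 = {a, c, d}  B2 = {a, b, c}
Tree: B1–B2

The largest bag has 3 vertices, giving width 2; this decomposition certifies tw(G) ≤ 2. Since c–d–a–b–c is a cycle in G, G is not acyclic. Forests are exactly the graphs of treewidth ≤ 1, so tw(G) ≥ 2. Therefore the treewidth is 2.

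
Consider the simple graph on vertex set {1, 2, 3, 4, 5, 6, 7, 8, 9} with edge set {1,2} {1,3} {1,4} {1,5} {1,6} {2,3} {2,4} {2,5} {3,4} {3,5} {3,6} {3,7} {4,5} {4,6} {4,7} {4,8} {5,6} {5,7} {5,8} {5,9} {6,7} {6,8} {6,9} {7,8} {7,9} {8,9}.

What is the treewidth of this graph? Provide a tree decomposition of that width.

The largest bag has 5 vertices, giving width 4; this decomposition certifies tw(G) ≤ 4. On the other hand G contains the 5-clique {5, 6, 7, 8, 9}. A clique must lie in a single bag of any decomposition, so no decomposition can have width below 4. Therefore the treewidth is 4.

Treewidth 4.
Bags: B1 = {4, 5, 6, 7, 8}  B2 = {3, 4, 5, 6, 7}  B3 = {1, 3, 4, 5, 6}  B4 = {5, 6, 7, 8, 9}  B5 = {1, 2, 3, 4, 5}
Tree: B1–B2, B2–B3, B1–B4, B3–B5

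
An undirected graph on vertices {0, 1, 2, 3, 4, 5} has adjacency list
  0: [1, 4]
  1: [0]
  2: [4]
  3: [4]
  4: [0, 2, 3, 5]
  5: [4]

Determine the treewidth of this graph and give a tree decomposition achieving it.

Treewidth 1.
One such decomposition:
Bags: B1 = {3, 4}  B2 = {0, 4}  B3 = {0, 1}  B4 = {4, 5}  B5 = {2, 4}
Tree: B1–B2, B2–B3, B2–B4, B1–B5

Every bag has size at most 2, so the width is 2 − 1 = 1 and tw(G) ≤ 1. Any graph with an edge has treewidth ≥ 1, and G has the edge 4–3. Therefore the treewidth is 1.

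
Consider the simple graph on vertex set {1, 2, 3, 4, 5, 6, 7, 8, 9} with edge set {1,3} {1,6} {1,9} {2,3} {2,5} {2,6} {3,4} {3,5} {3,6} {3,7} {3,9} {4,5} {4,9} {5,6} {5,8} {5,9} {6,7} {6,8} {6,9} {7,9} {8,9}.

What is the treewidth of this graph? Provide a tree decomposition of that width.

Treewidth 3.
One such decomposition:
Bags: B1 = {3, 5, 6, 9}  B2 = {3, 6, 7, 9}  B3 = {1, 3, 6, 9}  B4 = {2, 3, 5, 6}  B5 = {3, 4, 5, 9}  B6 = {5, 6, 8, 9}
Tree: B1–B2, B2–B3, B1–B4, B1–B5, B1–B6

The largest bag has 4 vertices, giving width 3; this decomposition certifies tw(G) ≤ 3. Conversely, {5, 6, 8, 9} is a clique of size 4, and the vertices of any clique must share a bag in every tree decomposition; so some bag has ≥ 4 vertices and tw(G) ≥ 3. Combining the bounds, tw(G) = 3.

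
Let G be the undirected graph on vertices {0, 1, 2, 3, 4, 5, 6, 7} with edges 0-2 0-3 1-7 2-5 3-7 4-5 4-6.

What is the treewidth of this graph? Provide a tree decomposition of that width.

Treewidth 1.
Bags: B1 = {1, 7}  B2 = {3, 7}  B3 = {0, 3}  B4 = {0, 2}  B5 = {2, 5}  B6 = {4, 5}  B7 = {4, 6}
Tree: B1–B2, B2–B3, B3–B4, B4–B5, B5–B6, B6–B7

The largest bag has 2 vertices, giving width 1; this decomposition certifies tw(G) ≤ 1. Any graph with an edge has treewidth ≥ 1, and G has the edge 1–7. Hence tw(G) = 1 exactly.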